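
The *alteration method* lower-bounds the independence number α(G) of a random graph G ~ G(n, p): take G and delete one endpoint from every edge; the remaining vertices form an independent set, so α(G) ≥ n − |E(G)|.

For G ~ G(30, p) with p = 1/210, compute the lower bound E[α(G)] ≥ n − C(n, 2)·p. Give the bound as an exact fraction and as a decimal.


E[|E(G)|] = C(30, 2)·p = 435 · (1/210) = 29/14.
E[α(G)] ≥ n − E[|E(G)|] = 30 − 29/14 = 391/14.
Numerically: ≈ 27.929.
(This is only a lower bound; the true E[α(G)] may be larger.)

E[α(G)] ≥ 391/14 ≈ 27.929.


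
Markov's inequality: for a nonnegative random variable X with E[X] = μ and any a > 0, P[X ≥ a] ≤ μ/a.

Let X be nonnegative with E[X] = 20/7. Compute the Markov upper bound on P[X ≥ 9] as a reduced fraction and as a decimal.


μ = E[X] = 20/7, a = 9.
Markov: P[X ≥ 9] ≤ μ/a = (20/7)/9 = 20/63.
Numerically: ≈ 0.317.
(Since a = 9 > μ = 2.857, the bound 20/63 is < 1 and informative.)

P[X ≥ 9] ≤ 20/63 ≈ 0.317.


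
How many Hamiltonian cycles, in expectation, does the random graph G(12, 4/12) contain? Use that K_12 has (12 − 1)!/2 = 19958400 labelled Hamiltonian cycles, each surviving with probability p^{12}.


K_12 has (12 − 1)!/2 = 19958400 labelled Hamiltonian cycles.
For each such Hamiltonian cycle H, let X_H = 1 if all 12 edges of H are present in G. Then P[X_H = 1] = p^{12} = (1/3)^{12} = 1/531441.
By linearity of expectation: E[X] = Σ_H E[X_H] = 19958400 · p^{12} = 19958400 · 1/531441 = 246400/6561.
Numerically: E[X] ≈ 37.5553.

E[X] = 19958400 · (1/3)^{12} = 246400/6561 ≈ 37.5553.


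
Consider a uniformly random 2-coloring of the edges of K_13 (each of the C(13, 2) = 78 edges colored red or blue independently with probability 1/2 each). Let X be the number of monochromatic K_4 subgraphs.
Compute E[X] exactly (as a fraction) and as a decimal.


Let X = Σ_S X_S over the C(13, 4) = 715 subsets S of size 4, where X_S = 1 if the K_4 on S is monochromatic.
For a fixed S, the K_4 on S has C(4, 2) = 6 edges. P[all 6 edges red] = (1/2)^6, and likewise for blue, so P[monochromatic] = 2·(1/2)^6 = 2^{1 − 6} = 1/32.
By linearity of expectation: E[X] = C(13, 4) · 2^{1 − 6} = 715 · 1/32 = 715/32.
Numerically: E[X] ≈ 22.343750.

E[X] = C(13,4)·2^(1−C(4,2)) = 715/32 ≈ 22.343750.


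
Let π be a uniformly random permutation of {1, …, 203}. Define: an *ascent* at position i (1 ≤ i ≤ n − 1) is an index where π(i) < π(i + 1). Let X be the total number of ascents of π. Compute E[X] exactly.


Write X = Σ X_I over i = 1, …, 202, with X_I the indicator of one ascent.
There are 202 indicators.
For each fixed i, the pair (π(i), π(i+1)) is a uniformly random ordered pair of distinct values from {1, …, 203}; by symmetry P[π(i) < π(i+1)] = 1/2.
By linearity: E[X] = 202 · (1/2) = (203 − 1) · (1/2) = 101 ≈ 101.00000.

E[X] = 101 = 101.00000.


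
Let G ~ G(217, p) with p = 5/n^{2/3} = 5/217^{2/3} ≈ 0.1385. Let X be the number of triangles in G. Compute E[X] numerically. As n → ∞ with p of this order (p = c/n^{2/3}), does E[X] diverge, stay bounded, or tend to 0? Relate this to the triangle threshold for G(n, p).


Number of potential triangles: C(217, 3) = 1679580.
Each occurs with probability p³ ≈ (0.1385)³ ≈ 2.654548e-03.
By linearity: E[X] = C(217, 3)·p³ ≈ 1679580 · 2.654548e-03 ≈ 4458.5253.
Since α = 2/3 < 1, p = c/n^{2/3} ≫ 1/n is above the triangle threshold p ~ 1/n. Asymptotically E[X] ~ (c³/6)·n^{3(1−α)} = (5³/6)·n^{1} → ∞; triangles are abundant w.h.p.

E[X] ≈ 4458.5253; in regime p = Θ(1/n^{2/3}) E[X] diverges (above the triangle threshold p ~ 1/n).


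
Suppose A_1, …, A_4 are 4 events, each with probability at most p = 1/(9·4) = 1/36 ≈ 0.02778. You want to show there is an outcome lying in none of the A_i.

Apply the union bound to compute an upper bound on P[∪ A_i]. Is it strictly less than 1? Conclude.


Union bound: P[∪_{i=1}^{4} A_i] ≤ Σ_i P[A_i] ≤ 4·p = 4·(1/36) = 1/9.
Numerically: 1/9 ≈ 0.11111.
Is 1/9 < 1? YES.
Since P[∪ A_i] ≤ 1/9 < 1, the complement has P[∩ A_i^c] ≥ 1 − 1/9 = 8/9 > 0, so some outcome avoids every A_i.

4·p = 1/9 ≈ 0.11111; existence CERTIFIED by the union bound.


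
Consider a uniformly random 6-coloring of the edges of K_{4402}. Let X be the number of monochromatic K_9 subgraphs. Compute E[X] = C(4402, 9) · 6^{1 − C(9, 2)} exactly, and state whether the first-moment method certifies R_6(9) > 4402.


E[X] = C(4402, 9) · 6^{1 − 36} = 1696419745356657449393393700 · 6^{−35} = 1696419745356657449393393700/1719070799748422591028658176.
As a reduced fraction: E[X] = 141368312113054787449449475/143255899979035215919054848 ≈ 0.9868.
Is E[X] < 1? YES.
Since E[X] < 1, there exists a 6-coloring of K_{4402} with no monochromatic K_9; hence R_6(9) > 4402.

E[X] = 141368312113054787449449475/143255899979035215919054848 ≈ 0.9868; E[X] < 1, so R_6(9) > 4402.


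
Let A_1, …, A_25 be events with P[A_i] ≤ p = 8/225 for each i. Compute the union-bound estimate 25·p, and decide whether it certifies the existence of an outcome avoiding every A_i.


Union bound: P[∪_{i=1}^{25} A_i] ≤ Σ_i P[A_i] ≤ 25·p = 25·(8/225) = 8/9.
Numerically: 8/9 ≈ 0.88889.
Is 8/9 < 1? YES.
Since P[∪ A_i] ≤ 8/9 < 1, the complement has P[∩ A_i^c] ≥ 1 − 8/9 = 1/9 > 0, so some outcome avoids every A_i.

25·p = 8/9 ≈ 0.88889; existence CERTIFIED by the union bound.


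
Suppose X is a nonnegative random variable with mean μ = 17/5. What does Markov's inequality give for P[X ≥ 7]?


μ = E[X] = 17/5, a = 7.
Markov: P[X ≥ 7] ≤ μ/a = (17/5)/7 = 17/35.
Numerically: ≈ 0.485714.
(Since a = 7 > μ = 3.400000, the bound 17/35 is < 1 and informative.)

P[X ≥ 7] ≤ 17/35 ≈ 0.485714.


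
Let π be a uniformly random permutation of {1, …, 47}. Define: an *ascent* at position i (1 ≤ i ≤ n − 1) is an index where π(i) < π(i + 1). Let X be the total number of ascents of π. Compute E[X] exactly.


Write X = Σ X_I over i = 1, …, 46, with X_I the indicator of one ascent.
There are 46 indicators.
For each fixed i, the pair (π(i), π(i+1)) is a uniformly random ordered pair of distinct values from {1, …, 47}; by symmetry P[π(i) < π(i+1)] = 1/2.
By linearity: E[X] = 46 · (1/2) = (47 − 1) · (1/2) = 23 ≈ 23.0000.

E[X] = 23 = 23.0000.


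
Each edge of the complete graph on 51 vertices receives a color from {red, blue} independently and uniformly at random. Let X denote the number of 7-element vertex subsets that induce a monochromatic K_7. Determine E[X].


Let X = Σ_S X_S over the C(51, 7) = 115775100 subsets S of size 7, where X_S = 1 if the K_7 on S is monochromatic.
For a fixed S, the K_7 on S has C(7, 2) = 21 edges. P[all 21 edges red] = (1/2)^21, and likewise for blue, so P[monochromatic] = 2·(1/2)^21 = 2^{1 − 21} = 1/1048576.
By linearity: E[X] = C(51, 7) · 2^{1 − 21} = 115775100 · 1/1048576 = 28943775/262144.
Numerically: E[X] ≈ 110.412.

E[X] = C(51,7)·2^(1−C(7,2)) = 28943775/262144 ≈ 110.412.


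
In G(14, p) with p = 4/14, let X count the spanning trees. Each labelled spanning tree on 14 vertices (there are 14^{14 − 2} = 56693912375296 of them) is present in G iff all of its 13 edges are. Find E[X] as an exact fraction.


K_14 has 14^{14 − 2} = 56693912375296 labelled spanning trees.
For each such spanning tree H, let X_H = 1 if all 13 edges of H are present in G. Then P[X_H = 1] = p^{13} = (2/7)^{13} = 8192/96889010407.
Summing the indicators: E[X] = Σ_H E[X_H] = 56693912375296 · p^{13} = 56693912375296 · 8192/96889010407 = 33554432/7.
Numerically: E[X] ≈ 4.79e+06.

E[X] = 56693912375296 · (2/7)^{13} = 33554432/7 ≈ 4.79e+06.


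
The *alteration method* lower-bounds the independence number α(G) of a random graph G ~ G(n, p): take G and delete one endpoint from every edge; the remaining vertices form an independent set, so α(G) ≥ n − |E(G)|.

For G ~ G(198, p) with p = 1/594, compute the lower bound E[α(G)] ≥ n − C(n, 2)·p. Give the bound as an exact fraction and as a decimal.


E[|E(G)|] = C(198, 2)·p = 19503 · (1/594) = 197/6.
E[α(G)] ≥ n − E[|E(G)|] = 198 − 197/6 = 991/6.
Numerically: ≈ 165.167.
(This is only a lower bound; the true E[α(G)] may be larger.)

E[α(G)] ≥ 991/6 ≈ 165.167.


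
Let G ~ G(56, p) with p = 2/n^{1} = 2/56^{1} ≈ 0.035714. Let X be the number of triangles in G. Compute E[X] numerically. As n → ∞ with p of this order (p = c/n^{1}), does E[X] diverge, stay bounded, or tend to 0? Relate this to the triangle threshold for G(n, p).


Number of potential triangles: C(56, 3) = 27720.
Each occurs with probability p³ ≈ (0.035714)³ ≈ 4.5553936e-05.
By linearity: E[X] = C(56, 3)·p³ ≈ 27720 · 4.5553936e-05 ≈ 1.26276.
Here α = 1, so p = 2/n is exactly at the triangle threshold p ~ 1/n. Asymptotically E[X] → c³/6 = 2³/6 = 4/3 ≈ 1.33333, a bounded constant. In this regime the triangle count is asymptotically Poisson(c³/6).

E[X] ≈ 1.26276; in regime p = Θ(1/n^{1}) E[X] stays bounded (at the triangle threshold p ~ 1/n).


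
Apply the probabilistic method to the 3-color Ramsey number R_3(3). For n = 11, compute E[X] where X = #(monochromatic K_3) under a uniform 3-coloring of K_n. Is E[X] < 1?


E[X] = C(11, 3) · 3^{1 − 3} = 165 · 3^{−2} = 165/9.
As a reduced fraction: E[X] = 55/3 ≈ 18.3333333.
Is E[X] < 1? NO.
Since E[X] ≥ 1, the first-moment bound is inconclusive at n = 11; it does NOT by itself certify R_3(3) > 11.

E[X] = 55/3 ≈ 18.3333333; E[X] ≥ 1; first-moment method inconclusive here.


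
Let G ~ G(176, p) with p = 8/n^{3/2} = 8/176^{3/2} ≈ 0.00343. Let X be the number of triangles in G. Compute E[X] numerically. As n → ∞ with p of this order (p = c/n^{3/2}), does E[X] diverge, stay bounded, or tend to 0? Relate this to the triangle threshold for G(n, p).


Number of potential triangles: C(176, 3) = 893200.
Each occurs with probability p³ ≈ (0.00343)³ ≈ 4.02219e-08.
By linearity: E[X] = C(176, 3)·p³ ≈ 893200 · 4.02219e-08 ≈ 0.036.
Since α = 3/2 > 1, p = c/n^{3/2} = o(1/n) is below the triangle threshold p ~ 1/n. Asymptotically E[X] ~ (c³/6)·n^{3(1−α)} = (8³/6)·n^{-1.5} → 0, so by Markov's inequality G has no triangles w.h.p.

E[X] ≈ 0.036; in regime p = Θ(1/n^{3/2}) E[X] tends to 0 (below the triangle threshold p ~ 1/n).


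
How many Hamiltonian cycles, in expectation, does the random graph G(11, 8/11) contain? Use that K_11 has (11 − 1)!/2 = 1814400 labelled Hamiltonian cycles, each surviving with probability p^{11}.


K_11 has (11 − 1)!/2 = 1814400 labelled Hamiltonian cycles.
For each such Hamiltonian cycle H, let X_H = 1 if all 11 edges of H are present in G. Then P[X_H = 1] = p^{11} = (8/11)^{11} = 8589934592/285311670611.
By linearity: E[X] = Σ_H E[X_H] = 1814400 · p^{11} = 1814400 · 8589934592/285311670611 = 15585577323724800/285311670611.
Numerically: E[X] ≈ 54626.

E[X] = 1814400 · (8/11)^{11} = 15585577323724800/285311670611 ≈ 54626.


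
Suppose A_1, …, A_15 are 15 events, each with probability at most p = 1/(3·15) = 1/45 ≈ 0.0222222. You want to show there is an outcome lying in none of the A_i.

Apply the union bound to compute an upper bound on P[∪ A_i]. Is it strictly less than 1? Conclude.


Union bound: P[∪_{i=1}^{15} A_i] ≤ Σ_i P[A_i] ≤ 15·p = 15·(1/45) = 1/3.
Numerically: 1/3 ≈ 0.3333333.
Is 1/3 < 1? YES.
Since P[∪ A_i] ≤ 1/3 < 1, the complement has P[∩ A_i^c] ≥ 1 − 1/3 = 2/3 > 0, so some outcome avoids every A_i.

15·p = 1/3 ≈ 0.3333333; existence CERTIFIED by the union bound.


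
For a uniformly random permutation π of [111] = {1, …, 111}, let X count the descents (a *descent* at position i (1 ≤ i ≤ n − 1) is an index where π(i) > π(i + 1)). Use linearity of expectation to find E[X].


Write X = Σ X_I over i = 1, …, 110, with X_I the indicator of one descent.
There are 110 indicators.
For each fixed i, the pair (π(i), π(i+1)) is a uniformly random ordered pair of distinct values from {1, …, 111}; by symmetry P[π(i) > π(i+1)] = 1/2.
By linearity: E[X] = 110 · (1/2) = (111 − 1) · (1/2) = 55 ≈ 55.00000.

E[X] = 55 = 55.00000.


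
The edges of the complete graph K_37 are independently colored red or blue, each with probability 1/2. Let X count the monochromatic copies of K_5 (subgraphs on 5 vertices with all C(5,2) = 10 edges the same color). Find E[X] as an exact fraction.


Let X = Σ_S X_S over the C(37, 5) = 435897 subsets S of size 5, where X_S = 1 if the K_5 on S is monochromatic.
For a fixed S, the K_5 on S has C(5, 2) = 10 edges. P[all 10 edges red] = (1/2)^10, and likewise for blue, so P[monochromatic] = 2·(1/2)^10 = 2^{1 − 10} = 1/512.
Summing: E[X] = C(37, 5) · 2^{1 − 10} = 435897 · 1/512 = 435897/512.
Numerically: E[X] ≈ 851.3613.

E[X] = C(37,5)·2^(1−C(5,2)) = 435897/512 ≈ 851.3613.


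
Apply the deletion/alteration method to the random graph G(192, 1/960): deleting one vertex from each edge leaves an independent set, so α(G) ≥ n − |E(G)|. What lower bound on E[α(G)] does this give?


E[|E(G)|] = C(192, 2)·p = 18336 · (1/960) = 191/10.
E[α(G)] ≥ n − E[|E(G)|] = 192 − 191/10 = 1729/10.
Numerically: ≈ 172.900.
(This is only a lower bound; the true E[α(G)] may be larger.)

E[α(G)] ≥ 1729/10 ≈ 172.900.


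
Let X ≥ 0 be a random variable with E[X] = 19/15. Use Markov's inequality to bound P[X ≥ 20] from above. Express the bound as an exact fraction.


μ = E[X] = 19/15, a = 20.
Markov: P[X ≥ 20] ≤ μ/a = (19/15)/20 = 19/300.
Numerically: ≈ 0.063333.
(Since a = 20 > μ = 1.266667, the bound 19/300 is < 1 and informative.)

P[X ≥ 20] ≤ 19/300 ≈ 0.063333.


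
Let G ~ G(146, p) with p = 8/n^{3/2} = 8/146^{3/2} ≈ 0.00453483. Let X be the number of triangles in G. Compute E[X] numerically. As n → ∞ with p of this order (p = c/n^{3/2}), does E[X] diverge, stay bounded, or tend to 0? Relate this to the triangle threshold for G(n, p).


Number of potential triangles: C(146, 3) = 508080.
Each occurs with probability p³ ≈ (0.00453483)³ ≈ 9.32571438e-08.
By linearity: E[X] = C(146, 3)·p³ ≈ 508080 · 9.32571438e-08 ≈ 0.047382.
Since α = 3/2 > 1, p = c/n^{3/2} = o(1/n) is below the triangle threshold p ~ 1/n. Asymptotically E[X] ~ (c³/6)·n^{3(1−α)} = (8³/6)·n^{-1.5} → 0, so by Markov's inequality G has no triangles w.h.p.

E[X] ≈ 0.047382; in regime p = Θ(1/n^{3/2}) E[X] tends to 0 (below the triangle threshold p ~ 1/n).


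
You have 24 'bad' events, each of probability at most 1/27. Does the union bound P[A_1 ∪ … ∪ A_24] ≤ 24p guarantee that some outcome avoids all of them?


Union bound: P[∪_{i=1}^{24} A_i] ≤ Σ_i P[A_i] ≤ 24·p = 24·(1/27) = 8/9.
Numerically: 8/9 ≈ 0.8889.
Is 8/9 < 1? YES.
Since P[∪ A_i] ≤ 8/9 < 1, the complement has P[∩ A_i^c] ≥ 1 − 8/9 = 1/9 > 0, so some outcome avoids every A_i.

24·p = 8/9 ≈ 0.8889; existence CERTIFIED by the union bound.


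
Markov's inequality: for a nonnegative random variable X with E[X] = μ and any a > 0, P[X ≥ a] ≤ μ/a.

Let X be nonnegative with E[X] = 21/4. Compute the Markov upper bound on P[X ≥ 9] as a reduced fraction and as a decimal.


μ = E[X] = 21/4, a = 9.
Markov: P[X ≥ 9] ≤ μ/a = (21/4)/9 = 7/12.
Numerically: ≈ 0.58333.
(Since a = 9 > μ = 5.25000, the bound 7/12 is < 1 and informative.)

P[X ≥ 9] ≤ 7/12 ≈ 0.58333.


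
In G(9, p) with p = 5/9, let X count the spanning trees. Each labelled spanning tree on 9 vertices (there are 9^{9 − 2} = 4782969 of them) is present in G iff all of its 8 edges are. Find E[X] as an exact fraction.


K_9 has 9^{9 − 2} = 4782969 labelled spanning trees.
For each such spanning tree H, let X_H = 1 if all 8 edges of H are present in G. Then P[X_H = 1] = p^{8} = (5/9)^{8} = 390625/43046721.
Summing the indicators: E[X] = Σ_H E[X_H] = 4782969 · p^{8} = 4782969 · 390625/43046721 = 390625/9.
Numerically: E[X] ≈ 4.34e+04.

E[X] = 4782969 · (5/9)^{8} = 390625/9 ≈ 4.34e+04.


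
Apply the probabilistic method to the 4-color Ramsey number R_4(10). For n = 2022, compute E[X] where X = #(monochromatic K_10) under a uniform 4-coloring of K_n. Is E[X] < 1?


E[X] = C(2022, 10) · 4^{1 − 45} = 307870445231474093395937796 · 4^{−44} = 307870445231474093395937796/309485009821345068724781056.
As a reduced fraction: E[X] = 76967611307868523348984449/77371252455336267181195264 ≈ 0.994783.
Is E[X] < 1? YES.
Since E[X] < 1, there exists a 4-coloring of K_{2022} with no monochromatic K_10; hence R_4(10) > 2022.

E[X] = 76967611307868523348984449/77371252455336267181195264 ≈ 0.994783; E[X] < 1, so R_4(10) > 2022.


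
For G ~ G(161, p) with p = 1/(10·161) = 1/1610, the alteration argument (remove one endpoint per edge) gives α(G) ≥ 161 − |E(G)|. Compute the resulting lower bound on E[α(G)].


E[|E(G)|] = C(161, 2)·p = 12880 · (1/1610) = 8.
E[α(G)] ≥ n − E[|E(G)|] = 161 − 8 = 153.
Numerically: ≈ 153.000000.
(This is only a lower bound; the true E[α(G)] may be larger.)

E[α(G)] ≥ 153 ≈ 153.000000.


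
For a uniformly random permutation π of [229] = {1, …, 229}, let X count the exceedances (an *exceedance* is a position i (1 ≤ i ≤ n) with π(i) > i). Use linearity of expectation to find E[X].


Write X = Σ_{i=1}^{229} X_i, where X_i = 1_{π(i) > i}.
For each fixed i, π(i) is uniform over {1, …, 229} (marginal of a uniform permutation), so P[π(i) > i] = (n − i)/n. Summing: Σ_{i=1}^{229} (n − i)/n = (0 + 1 + … + 228)/229 = 229(229 − 1)/(2·229) = (229 − 1)/2.
Hence E[X] = Σ_{i=1}^{229} (229 − i)/229 = 114 ≈ 114.000000.

E[X] = 114 = 114.000000.


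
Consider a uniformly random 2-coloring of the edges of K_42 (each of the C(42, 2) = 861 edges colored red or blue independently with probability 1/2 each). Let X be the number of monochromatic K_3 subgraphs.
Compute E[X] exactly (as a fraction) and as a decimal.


Let X = Σ_S X_S over the C(42, 3) = 11480 subsets S of size 3, where X_S = 1 if the K_3 on S is monochromatic.
For a fixed S, the K_3 on S has C(3, 2) = 3 edges. P[all 3 edges red] = (1/2)^3, and likewise for blue, so P[monochromatic] = 2·(1/2)^3 = 2^{1 − 3} = 1/4.
By linearity of expectation: E[X] = C(42, 3) · 2^{1 − 3} = 11480 · 1/4 = 2870.
Numerically: E[X] ≈ 2870.0000.

E[X] = C(42,3)·2^(1−C(3,2)) = 2870 ≈ 2870.0000.


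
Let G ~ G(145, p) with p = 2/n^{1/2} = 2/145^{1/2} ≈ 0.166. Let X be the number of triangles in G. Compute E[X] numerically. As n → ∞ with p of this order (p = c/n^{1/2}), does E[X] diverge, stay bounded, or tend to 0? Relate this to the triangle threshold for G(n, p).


Number of potential triangles: C(145, 3) = 497640.
Each occurs with probability p³ ≈ (0.166)³ ≈ 4.58182e-03.
By linearity: E[X] = C(145, 3)·p³ ≈ 497640 · 4.58182e-03 ≈ 2280.097.
Since α = 1/2 < 1, p = c/n^{1/2} ≫ 1/n is above the triangle threshold p ~ 1/n. Asymptotically E[X] ~ (c³/6)·n^{3(1−α)} = (2³/6)·n^{1.5} → ∞; triangles are abundant w.h.p.

E[X] ≈ 2280.097; in regime p = Θ(1/n^{1/2}) E[X] diverges (above the triangle threshold p ~ 1/n).


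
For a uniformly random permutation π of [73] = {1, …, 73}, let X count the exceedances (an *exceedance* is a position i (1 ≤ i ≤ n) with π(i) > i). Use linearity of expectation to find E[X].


Write X = Σ_{i=1}^{73} X_i, where X_i = 1_{π(i) > i}.
For each fixed i, π(i) is uniform over {1, …, 73} (marginal of a uniform permutation), so P[π(i) > i] = (n − i)/n. Summing: Σ_{i=1}^{73} (n − i)/n = (0 + 1 + … + 72)/73 = 73(73 − 1)/(2·73) = (73 − 1)/2.
Hence E[X] = Σ_{i=1}^{73} (73 − i)/73 = 36 ≈ 36.000000.

E[X] = 36 = 36.000000.


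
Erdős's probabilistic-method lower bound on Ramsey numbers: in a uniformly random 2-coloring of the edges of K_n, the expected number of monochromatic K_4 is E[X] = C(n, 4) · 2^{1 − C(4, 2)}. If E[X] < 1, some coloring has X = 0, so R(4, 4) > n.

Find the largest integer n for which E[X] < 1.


We need C(n, 4) · 2^{1 − 6} < 1, i.e. C(n, 4) < 2^{6 − 1} = 32.
Check values of n near the boundary:
  n = 4: C(4, 4) = 1; 1 < 32? YES
  n = 5: C(5, 4) = 5; 5 < 32? YES
  n = 6: C(6, 4) = 15; 15 < 32? YES
  n = 7: C(7, 4) = 35; 35 < 32? NO
The largest n with C(n, 4) < 32 is n = 6 (where E[X] = 15/32 ≈ 0.468750). Hence R(4, 4) > 6, i.e. R(4, 4) ≥ 7.

Largest n = 6; hence R(4, 4) > 6.


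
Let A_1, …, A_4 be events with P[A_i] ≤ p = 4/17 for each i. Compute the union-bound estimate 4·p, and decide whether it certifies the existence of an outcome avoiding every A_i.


Union bound: P[∪_{i=1}^{4} A_i] ≤ Σ_i P[A_i] ≤ 4·p = 4·(4/17) = 16/17.
Numerically: 16/17 ≈ 0.94118.
Is 16/17 < 1? YES.
Since P[∪ A_i] ≤ 16/17 < 1, the complement has P[∩ A_i^c] ≥ 1 − 16/17 = 1/17 > 0, so some outcome avoids every A_i.

4·p = 16/17 ≈ 0.94118; existence CERTIFIED by the union bound.


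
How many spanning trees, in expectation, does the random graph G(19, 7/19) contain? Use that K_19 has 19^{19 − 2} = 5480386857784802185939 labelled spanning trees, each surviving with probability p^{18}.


K_19 has 19^{19 − 2} = 5480386857784802185939 labelled spanning trees.
For each such spanning tree H, let X_H = 1 if all 18 edges of H are present in G. Then P[X_H = 1] = p^{18} = (7/19)^{18} = 1628413597910449/104127350297911241532841.
Summing the indicators: E[X] = Σ_H E[X_H] = 5480386857784802185939 · p^{18} = 5480386857784802185939 · 1628413597910449/104127350297911241532841 = 1628413597910449/19.
Numerically: E[X] ≈ 8.5706e+13.

E[X] = 5480386857784802185939 · (7/19)^{18} = 1628413597910449/19 ≈ 8.5706e+13.


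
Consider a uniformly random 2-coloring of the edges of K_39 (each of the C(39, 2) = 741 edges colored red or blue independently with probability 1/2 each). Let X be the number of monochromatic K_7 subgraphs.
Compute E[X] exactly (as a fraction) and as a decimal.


Let X = Σ_S X_S over the C(39, 7) = 15380937 subsets S of size 7, where X_S = 1 if the K_7 on S is monochromatic.
For a fixed S, the K_7 on S has C(7, 2) = 21 edges. P[all 21 edges red] = (1/2)^21, and likewise for blue, so P[monochromatic] = 2·(1/2)^21 = 2^{1 − 21} = 1/1048576.
By linearity: E[X] = C(39, 7) · 2^{1 − 21} = 15380937 · 1/1048576 = 15380937/1048576.
Numerically: E[X] ≈ 14.668405.

E[X] = C(39,7)·2^(1−C(7,2)) = 15380937/1048576 ≈ 14.668405.


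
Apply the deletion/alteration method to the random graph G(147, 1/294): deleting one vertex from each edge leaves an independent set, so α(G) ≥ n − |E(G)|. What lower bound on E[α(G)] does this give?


E[|E(G)|] = C(147, 2)·p = 10731 · (1/294) = 73/2.
E[α(G)] ≥ n − E[|E(G)|] = 147 − 73/2 = 221/2.
Numerically: ≈ 110.500000.
(This is only a lower bound; the true E[α(G)] may be larger.)

E[α(G)] ≥ 221/2 ≈ 110.500000.


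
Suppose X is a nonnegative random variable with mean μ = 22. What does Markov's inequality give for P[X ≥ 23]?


μ = E[X] = 22, a = 23.
Markov: P[X ≥ 23] ≤ μ/a = (22)/23 = 22/23.
Numerically: ≈ 0.9565.
(Since a = 23 > μ = 22.0000, the bound 22/23 is < 1 and informative.)

P[X ≥ 23] ≤ 22/23 ≈ 0.9565.


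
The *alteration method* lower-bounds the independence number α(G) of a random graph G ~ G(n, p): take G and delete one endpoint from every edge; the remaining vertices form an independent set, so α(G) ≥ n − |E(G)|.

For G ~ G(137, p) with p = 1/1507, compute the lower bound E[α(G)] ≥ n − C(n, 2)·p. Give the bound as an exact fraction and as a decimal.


E[|E(G)|] = C(137, 2)·p = 9316 · (1/1507) = 68/11.
E[α(G)] ≥ n − E[|E(G)|] = 137 − 68/11 = 1439/11.
Numerically: ≈ 130.818182.
(This is only a lower bound; the true E[α(G)] may be larger.)

E[α(G)] ≥ 1439/11 ≈ 130.818182.


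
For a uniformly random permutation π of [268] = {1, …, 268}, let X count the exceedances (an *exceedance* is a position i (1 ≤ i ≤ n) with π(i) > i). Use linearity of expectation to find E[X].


Write X = Σ_{i=1}^{268} X_i, where X_i = 1_{π(i) > i}.
For each fixed i, π(i) is uniform over {1, …, 268} (marginal of a uniform permutation), so P[π(i) > i] = (n − i)/n. Summing: Σ_{i=1}^{268} (n − i)/n = (0 + 1 + … + 267)/268 = 268(268 − 1)/(2·268) = (268 − 1)/2.
Hence E[X] = Σ_{i=1}^{268} (268 − i)/268 = 267/2 ≈ 133.5000.

E[X] = 267/2 = 133.5000.


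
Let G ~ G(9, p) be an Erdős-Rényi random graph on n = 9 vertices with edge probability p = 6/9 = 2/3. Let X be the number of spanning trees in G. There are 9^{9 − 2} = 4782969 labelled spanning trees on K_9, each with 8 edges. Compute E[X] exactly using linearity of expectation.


K_9 has 9^{9 − 2} = 4782969 labelled spanning trees.
For each such spanning tree H, let X_H = 1 if all 8 edges of H are present in G. Then P[X_H = 1] = p^{8} = (2/3)^{8} = 256/6561.
By linearity: E[X] = Σ_H E[X_H] = 4782969 · p^{8} = 4782969 · 256/6561 = 186624.
Numerically: E[X] ≈ 1.87e+05.

E[X] = 4782969 · (2/3)^{8} = 186624 ≈ 1.87e+05.


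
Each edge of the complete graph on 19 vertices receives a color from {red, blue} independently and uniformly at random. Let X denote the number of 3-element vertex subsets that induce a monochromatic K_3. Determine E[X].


Let X = Σ_S X_S over the C(19, 3) = 969 subsets S of size 3, where X_S = 1 if the K_3 on S is monochromatic.
For a fixed S, the K_3 on S has C(3, 2) = 3 edges. P[all 3 edges red] = (1/2)^3, and likewise for blue, so P[monochromatic] = 2·(1/2)^3 = 2^{1 − 3} = 1/4.
By linearity: E[X] = C(19, 3) · 2^{1 − 3} = 969 · 1/4 = 969/4.
Numerically: E[X] ≈ 242.2500.

E[X] = C(19,3)·2^(1−C(3,2)) = 969/4 ≈ 242.2500.


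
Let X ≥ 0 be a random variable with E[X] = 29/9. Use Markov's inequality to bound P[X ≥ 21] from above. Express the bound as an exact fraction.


μ = E[X] = 29/9, a = 21.
Markov: P[X ≥ 21] ≤ μ/a = (29/9)/21 = 29/189.
Numerically: ≈ 0.153439.
(Since a = 21 > μ = 3.222222, the bound 29/189 is < 1 and informative.)

P[X ≥ 21] ≤ 29/189 ≈ 0.153439.


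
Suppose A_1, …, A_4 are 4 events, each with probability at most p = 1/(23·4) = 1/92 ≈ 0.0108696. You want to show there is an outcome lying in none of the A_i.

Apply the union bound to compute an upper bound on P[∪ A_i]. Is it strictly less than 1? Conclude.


Union bound: P[∪_{i=1}^{4} A_i] ≤ Σ_i P[A_i] ≤ 4·p = 4·(1/92) = 1/23.
Numerically: 1/23 ≈ 0.0434783.
Is 1/23 < 1? YES.
Since P[∪ A_i] ≤ 1/23 < 1, the complement has P[∩ A_i^c] ≥ 1 − 1/23 = 22/23 > 0, so some outcome avoids every A_i.

4·p = 1/23 ≈ 0.0434783; existence CERTIFIED by the union bound.


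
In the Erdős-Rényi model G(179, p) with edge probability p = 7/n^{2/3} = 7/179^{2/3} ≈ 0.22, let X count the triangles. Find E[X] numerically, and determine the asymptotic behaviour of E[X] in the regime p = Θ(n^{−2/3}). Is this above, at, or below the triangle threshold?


Number of potential triangles: C(179, 3) = 939929.
Each occurs with probability p³ ≈ (0.22)³ ≈ 1.07050e-02.
By linearity: E[X] = C(179, 3)·p³ ≈ 939929 · 1.07050e-02 ≈ 10061.972.
Since α = 2/3 < 1, p = c/n^{2/3} ≫ 1/n is above the triangle threshold p ~ 1/n. Asymptotically E[X] ~ (c³/6)·n^{3(1−α)} = (7³/6)·n^{1} → ∞; triangles are abundant w.h.p.

E[X] ≈ 10061.972; in regime p = Θ(1/n^{2/3}) E[X] diverges (above the triangle threshold p ~ 1/n).


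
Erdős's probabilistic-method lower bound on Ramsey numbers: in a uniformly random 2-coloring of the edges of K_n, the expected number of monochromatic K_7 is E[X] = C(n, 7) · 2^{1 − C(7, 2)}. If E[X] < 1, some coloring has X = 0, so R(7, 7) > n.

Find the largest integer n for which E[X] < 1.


We need C(n, 7) · 2^{1 − 21} < 1, i.e. C(n, 7) < 2^{21 − 1} = 1048576.
Check values of n near the boundary:
  n = 24: C(24, 7) = 346104; 346104 < 1048576? YES
  n = 25: C(25, 7) = 480700; 480700 < 1048576? YES
  n = 26: C(26, 7) = 657800; 657800 < 1048576? YES
  n = 27: C(27, 7) = 888030; 888030 < 1048576? YES
  n = 28: C(28, 7) = 1184040; 1184040 < 1048576? NO
The largest n with C(n, 7) < 1048576 is n = 27 (where E[X] = 444015/524288 ≈ 0.847). Hence R(7, 7) > 27, i.e. R(7, 7) ≥ 28.

Largest n = 27; hence R(7, 7) > 27.


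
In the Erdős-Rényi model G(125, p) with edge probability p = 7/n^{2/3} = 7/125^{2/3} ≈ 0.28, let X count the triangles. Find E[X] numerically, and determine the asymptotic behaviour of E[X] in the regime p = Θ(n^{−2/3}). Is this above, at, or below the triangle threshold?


Number of potential triangles: C(125, 3) = 317750.
Each occurs with probability p³ ≈ (0.28)³ ≈ 2.1952000e-02.
By linearity: E[X] = C(125, 3)·p³ ≈ 317750 · 2.1952000e-02 ≈ 6975.24800.
Since α = 2/3 < 1, p = c/n^{2/3} ≫ 1/n is above the triangle threshold p ~ 1/n. Asymptotically E[X] ~ (c³/6)·n^{3(1−α)} = (7³/6)·n^{1} → ∞; triangles are abundant w.h.p.

E[X] ≈ 6975.24800; in regime p = Θ(1/n^{2/3}) E[X] diverges (above the triangle threshold p ~ 1/n).


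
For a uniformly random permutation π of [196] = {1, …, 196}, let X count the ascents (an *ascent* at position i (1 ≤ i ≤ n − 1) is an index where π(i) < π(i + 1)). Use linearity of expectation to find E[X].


Write X = Σ X_I over i = 1, …, 195, with X_I the indicator of one ascent.
There are 195 indicators.
For each fixed i, the pair (π(i), π(i+1)) is a uniformly random ordered pair of distinct values from {1, …, 196}; by symmetry P[π(i) < π(i+1)] = 1/2.
By linearity: E[X] = 195 · (1/2) = (196 − 1) · (1/2) = 195/2 ≈ 97.5000.

E[X] = 195/2 = 97.5000.


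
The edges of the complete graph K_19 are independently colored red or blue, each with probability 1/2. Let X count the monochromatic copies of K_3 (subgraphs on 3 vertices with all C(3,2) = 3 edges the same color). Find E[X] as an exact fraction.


Let X = Σ_S X_S over the C(19, 3) = 969 subsets S of size 3, where X_S = 1 if the K_3 on S is monochromatic.
For a fixed S, the K_3 on S has C(3, 2) = 3 edges. P[all 3 edges red] = (1/2)^3, and likewise for blue, so P[monochromatic] = 2·(1/2)^3 = 2^{1 − 3} = 1/4.
Summing: E[X] = C(19, 3) · 2^{1 − 3} = 969 · 1/4 = 969/4.
Numerically: E[X] ≈ 242.25000.

E[X] = C(19,3)·2^(1−C(3,2)) = 969/4 ≈ 242.25000.


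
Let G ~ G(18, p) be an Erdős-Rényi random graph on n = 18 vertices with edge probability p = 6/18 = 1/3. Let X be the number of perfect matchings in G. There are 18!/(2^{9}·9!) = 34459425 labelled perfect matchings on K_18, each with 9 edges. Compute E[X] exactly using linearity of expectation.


K_18 has 18!/(2^{9}·9!) = 34459425 labelled perfect matchings.
For each such perfect matching H, let X_H = 1 if all 9 edges of H are present in G. Then P[X_H = 1] = p^{9} = (1/3)^{9} = 1/19683.
By linearity: E[X] = Σ_H E[X_H] = 34459425 · p^{9} = 34459425 · 1/19683 = 425425/243.
Numerically: E[X] ≈ 1751.

E[X] = 34459425 · (1/3)^{9} = 425425/243 ≈ 1751.


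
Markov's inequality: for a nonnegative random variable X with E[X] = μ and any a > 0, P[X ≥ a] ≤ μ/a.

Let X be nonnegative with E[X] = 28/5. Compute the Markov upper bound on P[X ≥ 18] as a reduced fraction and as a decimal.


μ = E[X] = 28/5, a = 18.
Markov: P[X ≥ 18] ≤ μ/a = (28/5)/18 = 14/45.
Numerically: ≈ 0.3111.
(Since a = 18 > μ = 5.6000, the bound 14/45 is < 1 and informative.)

P[X ≥ 18] ≤ 14/45 ≈ 0.3111.


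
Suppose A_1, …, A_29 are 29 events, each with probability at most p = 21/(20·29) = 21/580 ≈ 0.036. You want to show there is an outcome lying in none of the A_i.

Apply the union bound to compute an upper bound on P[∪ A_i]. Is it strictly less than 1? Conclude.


Union bound: P[∪_{i=1}^{29} A_i] ≤ Σ_i P[A_i] ≤ 29·p = 29·(21/580) = 21/20.
Numerically: 21/20 ≈ 1.050.
Is 21/20 < 1? NO.
Since the bound 21/20 is ≥ 1, the union bound is uninformative here; it does NOT by itself certify existence.

29·p = 21/20 ≈ 1.050; existence NOT certified by the union bound.


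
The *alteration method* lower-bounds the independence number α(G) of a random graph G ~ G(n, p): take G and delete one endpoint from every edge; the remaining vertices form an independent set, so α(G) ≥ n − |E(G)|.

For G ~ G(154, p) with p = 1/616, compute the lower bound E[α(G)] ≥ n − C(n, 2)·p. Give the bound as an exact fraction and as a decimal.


E[|E(G)|] = C(154, 2)·p = 11781 · (1/616) = 153/8.
E[α(G)] ≥ n − E[|E(G)|] = 154 − 153/8 = 1079/8.
Numerically: ≈ 134.87500.
(This is only a lower bound; the true E[α(G)] may be larger.)

E[α(G)] ≥ 1079/8 ≈ 134.87500.


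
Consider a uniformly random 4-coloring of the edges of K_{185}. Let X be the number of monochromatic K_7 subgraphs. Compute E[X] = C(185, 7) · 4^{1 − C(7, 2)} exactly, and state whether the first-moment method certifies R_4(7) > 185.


E[X] = C(185, 7) · 4^{1 − 21} = 1311854301420 · 4^{−20} = 1311854301420/1099511627776.
As a reduced fraction: E[X] = 327963575355/274877906944 ≈ 1.19312.
Is E[X] < 1? NO.
Since E[X] ≥ 1, the first-moment bound is inconclusive at n = 185; it does NOT by itself certify R_4(7) > 185.

E[X] = 327963575355/274877906944 ≈ 1.19312; E[X] ≥ 1; first-moment method inconclusive here.


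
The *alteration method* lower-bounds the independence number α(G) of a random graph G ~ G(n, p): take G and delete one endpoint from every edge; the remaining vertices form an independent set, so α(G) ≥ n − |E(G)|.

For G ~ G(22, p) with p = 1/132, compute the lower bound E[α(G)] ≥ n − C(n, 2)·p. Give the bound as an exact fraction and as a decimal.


E[|E(G)|] = C(22, 2)·p = 231 · (1/132) = 7/4.
E[α(G)] ≥ n − E[|E(G)|] = 22 − 7/4 = 81/4.
Numerically: ≈ 20.2500.
(This is only a lower bound; the true E[α(G)] may be larger.)

E[α(G)] ≥ 81/4 ≈ 20.2500.


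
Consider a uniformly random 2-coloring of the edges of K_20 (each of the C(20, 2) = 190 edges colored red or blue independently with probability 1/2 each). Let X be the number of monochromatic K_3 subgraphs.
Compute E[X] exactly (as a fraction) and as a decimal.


Let X = Σ_S X_S over the C(20, 3) = 1140 subsets S of size 3, where X_S = 1 if the K_3 on S is monochromatic.
For a fixed S, the K_3 on S has C(3, 2) = 3 edges. P[all 3 edges red] = (1/2)^3, and likewise for blue, so P[monochromatic] = 2·(1/2)^3 = 2^{1 − 3} = 1/4.
By linearity: E[X] = C(20, 3) · 2^{1 − 3} = 1140 · 1/4 = 285.
Numerically: E[X] ≈ 285.0000.

E[X] = C(20,3)·2^(1−C(3,2)) = 285 ≈ 285.0000.


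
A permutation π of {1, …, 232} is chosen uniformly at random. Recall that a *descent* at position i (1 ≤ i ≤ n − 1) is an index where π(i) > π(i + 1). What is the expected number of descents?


Write X = Σ X_I over i = 1, …, 231, with X_I the indicator of one descent.
There are 231 indicators.
For each fixed i, the pair (π(i), π(i+1)) is a uniformly random ordered pair of distinct values from {1, …, 232}; by symmetry P[π(i) > π(i+1)] = 1/2.
By linearity: E[X] = 231 · (1/2) = (232 − 1) · (1/2) = 231/2 ≈ 115.500.

E[X] = 231/2 = 115.500.


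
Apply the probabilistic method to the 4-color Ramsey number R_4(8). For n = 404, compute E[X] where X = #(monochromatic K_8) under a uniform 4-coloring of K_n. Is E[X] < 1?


E[X] = C(404, 8) · 4^{1 − 28} = 16415071523485570 · 4^{−27} = 16415071523485570/18014398509481984.
As a reduced fraction: E[X] = 8207535761742785/9007199254740992 ≈ 0.911.
Is E[X] < 1? YES.
Since E[X] < 1, there exists a 4-coloring of K_{404} with no monochromatic K_8; hence R_4(8) > 404.

E[X] = 8207535761742785/9007199254740992 ≈ 0.911; E[X] < 1, so R_4(8) > 404.


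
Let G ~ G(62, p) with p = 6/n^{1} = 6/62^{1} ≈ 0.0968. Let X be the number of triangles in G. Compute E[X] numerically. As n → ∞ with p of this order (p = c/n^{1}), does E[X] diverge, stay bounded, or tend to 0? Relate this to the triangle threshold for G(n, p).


Number of potential triangles: C(62, 3) = 37820.
Each occurs with probability p³ ≈ (0.0968)³ ≈ 9.06314e-04.
By linearity: E[X] = C(62, 3)·p³ ≈ 37820 · 9.06314e-04 ≈ 34.277.
Here α = 1, so p = 6/n is exactly at the triangle threshold p ~ 1/n. Asymptotically E[X] → c³/6 = 6³/6 = 36 ≈ 36.000, a bounded constant. In this regime the triangle count is asymptotically Poisson(c³/6).

E[X] ≈ 34.277; in regime p = Θ(1/n^{1}) E[X] stays bounded (at the triangle threshold p ~ 1/n).


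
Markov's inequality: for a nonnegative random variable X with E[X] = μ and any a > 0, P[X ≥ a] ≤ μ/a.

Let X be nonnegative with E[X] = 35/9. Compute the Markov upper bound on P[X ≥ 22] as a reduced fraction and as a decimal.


μ = E[X] = 35/9, a = 22.
Markov: P[X ≥ 22] ≤ μ/a = (35/9)/22 = 35/198.
Numerically: ≈ 0.177.
(Since a = 22 > μ = 3.889, the bound 35/198 is < 1 and informative.)

P[X ≥ 22] ≤ 35/198 ≈ 0.177.


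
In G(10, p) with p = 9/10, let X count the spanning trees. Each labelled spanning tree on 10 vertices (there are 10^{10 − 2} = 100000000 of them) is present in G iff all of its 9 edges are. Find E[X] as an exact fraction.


K_10 has 10^{10 − 2} = 100000000 labelled spanning trees.
For each such spanning tree H, let X_H = 1 if all 9 edges of H are present in G. Then P[X_H = 1] = p^{9} = (9/10)^{9} = 387420489/1000000000.
By linearity: E[X] = Σ_H E[X_H] = 100000000 · p^{9} = 100000000 · 387420489/1000000000 = 387420489/10.
Numerically: E[X] ≈ 3.8742e+07.

E[X] = 100000000 · (9/10)^{9} = 387420489/10 ≈ 3.8742e+07.


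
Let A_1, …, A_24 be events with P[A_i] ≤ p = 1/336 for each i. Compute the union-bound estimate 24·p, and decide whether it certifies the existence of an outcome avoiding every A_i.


Union bound: P[∪_{i=1}^{24} A_i] ≤ Σ_i P[A_i] ≤ 24·p = 24·(1/336) = 1/14.
Numerically: 1/14 ≈ 0.0714.
Is 1/14 < 1? YES.
Since P[∪ A_i] ≤ 1/14 < 1, the complement has P[∩ A_i^c] ≥ 1 − 1/14 = 13/14 > 0, so some outcome avoids every A_i.

24·p = 1/14 ≈ 0.0714; existence CERTIFIED by the union bound.


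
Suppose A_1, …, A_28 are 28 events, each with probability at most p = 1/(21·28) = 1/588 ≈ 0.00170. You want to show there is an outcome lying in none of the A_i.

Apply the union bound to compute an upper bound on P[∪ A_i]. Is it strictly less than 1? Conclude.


Union bound: P[∪_{i=1}^{28} A_i] ≤ Σ_i P[A_i] ≤ 28·p = 28·(1/588) = 1/21.
Numerically: 1/21 ≈ 0.04762.
Is 1/21 < 1? YES.
Since P[∪ A_i] ≤ 1/21 < 1, the complement has P[∩ A_i^c] ≥ 1 − 1/21 = 20/21 > 0, so some outcome avoids every A_i.

28·p = 1/21 ≈ 0.04762; existence CERTIFIED by the union bound.


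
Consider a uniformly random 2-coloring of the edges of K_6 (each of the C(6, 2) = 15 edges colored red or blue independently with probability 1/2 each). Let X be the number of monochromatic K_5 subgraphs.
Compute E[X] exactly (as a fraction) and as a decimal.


Let X = Σ_S X_S over the C(6, 5) = 6 subsets S of size 5, where X_S = 1 if the K_5 on S is monochromatic.
For a fixed S, the K_5 on S has C(5, 2) = 10 edges. P[all 10 edges red] = (1/2)^10, and likewise for blue, so P[monochromatic] = 2·(1/2)^10 = 2^{1 − 10} = 1/512.
By linearity of expectation: E[X] = C(6, 5) · 2^{1 − 10} = 6 · 1/512 = 3/256.
Numerically: E[X] ≈ 0.012.

E[X] = C(6,5)·2^(1−C(5,2)) = 3/256 ≈ 0.012.


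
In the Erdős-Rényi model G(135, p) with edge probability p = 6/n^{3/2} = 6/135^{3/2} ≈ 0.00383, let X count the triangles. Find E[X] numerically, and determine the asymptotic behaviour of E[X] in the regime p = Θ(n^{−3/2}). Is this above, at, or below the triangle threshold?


Number of potential triangles: C(135, 3) = 400995.
Each occurs with probability p³ ≈ (0.00383)³ ≈ 5.59695e-08.
By linearity: E[X] = C(135, 3)·p³ ≈ 400995 · 5.59695e-08 ≈ 0.022.
Since α = 3/2 > 1, p = c/n^{3/2} = o(1/n) is below the triangle threshold p ~ 1/n. Asymptotically E[X] ~ (c³/6)·n^{3(1−α)} = (6³/6)·n^{-1.5} → 0, so by Markov's inequality G has no triangles w.h.p.

E[X] ≈ 0.022; in regime p = Θ(1/n^{3/2}) E[X] tends to 0 (below the triangle threshold p ~ 1/n).
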